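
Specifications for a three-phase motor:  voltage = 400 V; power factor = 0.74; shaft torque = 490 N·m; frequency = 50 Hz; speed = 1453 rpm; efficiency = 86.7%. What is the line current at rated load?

168 A

ω = 2π×1453/60 = 152.2 rad/s; P_out = τω = 490 × 152.2 = 74578 W
P_in = P_out / η = 74578 / 0.867 = 86018 W
I_L = P_in / (√3·V_L·cosφ) = 86018 / (1.732 × 400 × 0.74) = 168 A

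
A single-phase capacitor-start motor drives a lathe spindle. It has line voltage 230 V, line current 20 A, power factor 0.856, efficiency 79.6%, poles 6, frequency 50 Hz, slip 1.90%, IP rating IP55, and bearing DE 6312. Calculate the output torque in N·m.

30.5 N·m

P_in = V·I·cosφ = 230 × 20 × 0.856 = 3938 W
P_out = η·P_in = 0.796 × 3938 = 3135 W
n_s = 120×50/6 = 1000 rpm; n = 1000×(1−0.019) = 981 rpm
ω = 2π×981/60 = 102.7 rad/s
τ = P_out/ω = 3135/102.7 = 30.5 N·m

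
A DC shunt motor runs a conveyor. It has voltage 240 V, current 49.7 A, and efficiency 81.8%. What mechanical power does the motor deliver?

9.76 kW

P_in = V·I = 240 × 49.7 = 11928 W
P_out = η·P_in = 0.818 × 11928 = 9757 W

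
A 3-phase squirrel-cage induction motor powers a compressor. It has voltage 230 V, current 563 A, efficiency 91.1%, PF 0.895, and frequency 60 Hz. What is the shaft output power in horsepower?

P_in = √3·V·I·cosφ = 1.732 × 230 × 563 × 0.895 = 200728 W
P_out = η·P_in = 0.911 × 200728 = 182863 W
= 182863/746 = 245 HP

245 HP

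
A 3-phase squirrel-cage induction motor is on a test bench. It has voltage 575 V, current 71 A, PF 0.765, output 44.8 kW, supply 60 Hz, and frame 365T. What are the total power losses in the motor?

9290 W

P_in = √3·V·I·cosφ = 1.732×575×71×0.765 = 54092 W
P_out = 44800 W
Losses = P_in − P_out = 54092 − 44800 = 9292 W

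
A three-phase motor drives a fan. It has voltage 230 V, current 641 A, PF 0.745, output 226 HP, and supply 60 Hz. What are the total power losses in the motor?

21.6 kW

P_in = √3·V·I·cosφ = 1.732×230×641×0.745 = 190235 W
P_out = 226×746 = 168596 W
Losses = P_in − P_out = 190235 − 168596 = 21639 W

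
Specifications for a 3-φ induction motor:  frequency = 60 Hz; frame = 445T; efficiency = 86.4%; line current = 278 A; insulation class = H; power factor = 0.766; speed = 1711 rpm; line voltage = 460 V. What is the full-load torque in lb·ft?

P_in = √3·V·I·cosφ = 1.732 × 460 × 278 × 0.766 = 169660 W
P_out = η·P_in = 0.864 × 169660 = 146586 W
n = 1711 rpm
ω = 2π×1711/60 = 179.2 rad/s
τ = P_out/ω = 146586/179.2 = 818 N·m
In lb·ft: 818/1.356 = 603 lb·ft

603 lb·ft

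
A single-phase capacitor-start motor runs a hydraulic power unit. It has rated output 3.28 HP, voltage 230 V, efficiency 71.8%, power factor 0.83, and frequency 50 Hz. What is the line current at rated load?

P_out = 3.28 × 746 = 2447 W
P_in = P_out / η = 2447 / 0.718 = 3408 W
I = P_in / (V·cosφ) = 3408 / (230 × 0.83) = 17.9 A

17.9 A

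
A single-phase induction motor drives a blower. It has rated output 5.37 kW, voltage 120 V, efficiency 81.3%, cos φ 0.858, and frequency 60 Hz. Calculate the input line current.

P_out = 5.37 kW = 5370 W
P_in = P_out / η = 5370 / 0.813 = 6605 W
I = P_in / (V·cosφ) = 6605 / (120 × 0.858) = 64.2 A

64.2 A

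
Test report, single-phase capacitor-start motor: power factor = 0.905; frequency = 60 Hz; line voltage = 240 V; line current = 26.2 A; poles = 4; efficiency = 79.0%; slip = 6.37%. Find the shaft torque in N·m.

P_in = V·I·cosφ = 240 × 26.2 × 0.905 = 5691 W
P_out = η·P_in = 0.79 × 5691 = 4496 W
n_s = 120×60/4 = 1800 rpm; n = 1800×(1−0.0637) = 1685 rpm
ω = 2π×1685/60 = 176.5 rad/s
τ = P_out/ω = 4496/176.5 = 25.5 N·m

25.5 N·m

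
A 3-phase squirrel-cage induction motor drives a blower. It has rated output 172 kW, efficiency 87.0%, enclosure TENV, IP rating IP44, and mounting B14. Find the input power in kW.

P_out = 172000 W
P_in = P_out/η = 172000/0.87 = 197701 W = 198 kW

198 kW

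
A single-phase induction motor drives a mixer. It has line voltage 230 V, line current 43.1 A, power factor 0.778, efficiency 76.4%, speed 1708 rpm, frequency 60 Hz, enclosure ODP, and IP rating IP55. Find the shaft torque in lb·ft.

24.3 lb·ft

P_in = V·I·cosφ = 230 × 43.1 × 0.778 = 7712 W
P_out = η·P_in = 0.764 × 7712 = 5892 W
n = 1708 rpm
ω = 2π×1708/60 = 178.9 rad/s
τ = P_out/ω = 5892/178.9 = 32.93 N·m
In lb·ft: 32.93/1.356 = 24.3 lb·ft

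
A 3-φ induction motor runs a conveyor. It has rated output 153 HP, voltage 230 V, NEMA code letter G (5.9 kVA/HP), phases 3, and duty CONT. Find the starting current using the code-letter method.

2270 A

S_LR = 5.9 × 153 = 902.7 kVA
I_LR = S_LR/(√3·V_L) = 902700/(1.732×230) = 2270 A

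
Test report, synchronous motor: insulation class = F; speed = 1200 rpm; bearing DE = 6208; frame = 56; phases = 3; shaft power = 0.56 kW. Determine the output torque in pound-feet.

3.29 lb·ft

ω = 2π × 1200/60 = 125.7 rad/s
τ = P/ω = 560/125.7 = 4.455 N·m
In lb·ft: 4.455/1.356 = 3.29 lb·ft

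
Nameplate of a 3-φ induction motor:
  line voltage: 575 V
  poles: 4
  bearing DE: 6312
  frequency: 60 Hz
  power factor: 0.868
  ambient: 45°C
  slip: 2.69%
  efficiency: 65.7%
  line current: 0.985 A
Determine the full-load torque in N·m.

3.05 N·m

P_in = √3·V·I·cosφ = 1.732 × 575 × 0.985 × 0.868 = 851 W
P_out = η·P_in = 0.657 × 851 = 559 W
n_s = 120×60/4 = 1800 rpm; n = 1800×(1−0.0269) = 1752 rpm
ω = 2π×1752/60 = 183.5 rad/s
τ = P_out/ω = 559/183.5 = 3.05 N·m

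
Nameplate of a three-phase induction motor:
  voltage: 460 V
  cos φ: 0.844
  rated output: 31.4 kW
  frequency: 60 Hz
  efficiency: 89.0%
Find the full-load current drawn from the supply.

52.5 A

P_out = 31.4 kW = 31400 W
P_in = P_out / η = 31400 / 0.890 = 35281 W
I_L = P_in / (√3·V_L·cosφ) = 35281 / (1.732 × 460 × 0.844) = 52.5 A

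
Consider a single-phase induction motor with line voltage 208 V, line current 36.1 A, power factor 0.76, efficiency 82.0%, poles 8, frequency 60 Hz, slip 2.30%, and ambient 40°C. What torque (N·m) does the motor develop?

50.8 N·m

P_in = V·I·cosφ = 208 × 36.1 × 0.76 = 5707 W
P_out = η·P_in = 0.82 × 5707 = 4680 W
n_s = 120×60/8 = 900 rpm; n = 900×(1−0.023) = 879 rpm
ω = 2π×879/60 = 92.05 rad/s
τ = P_out/ω = 4680/92.05 = 50.8 N·m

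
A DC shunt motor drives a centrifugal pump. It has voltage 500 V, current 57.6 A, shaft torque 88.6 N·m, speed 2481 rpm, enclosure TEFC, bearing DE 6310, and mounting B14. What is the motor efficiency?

ω = 2π × 2481/60 = 259.8 rad/s; P_out = τω = 88.6 × 259.8 = 23018 W
P_in = V·I = 500 × 57.6 = 28800 W
η = P_out / P_in = 23018 / 28800 = 0.799 = 79.9%

79.9 %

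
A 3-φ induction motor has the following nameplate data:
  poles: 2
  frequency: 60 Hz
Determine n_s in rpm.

n_s = 120f/p = 120×60/2 = 3600 rpm

3600 rpm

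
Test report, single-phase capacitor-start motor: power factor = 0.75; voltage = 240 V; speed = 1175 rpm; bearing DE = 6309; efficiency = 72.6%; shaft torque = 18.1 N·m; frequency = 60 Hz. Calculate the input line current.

17 A

ω = 2π×1175/60 = 123 rad/s; P_out = τω = 18.1 × 123 = 2226 W
P_in = P_out / η = 2226 / 0.726 = 3066 W
I = P_in / (V·cosφ) = 3066 / (240 × 0.75) = 17 A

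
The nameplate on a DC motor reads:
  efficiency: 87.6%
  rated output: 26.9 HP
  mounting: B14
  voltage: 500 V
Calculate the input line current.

P_out = 26.9 × 746 = 20067 W
P_in = P_out / η = 20067 / 0.876 = 22908 W
I = P_in / V = 22908 / 500 = 45.8 A

45.8 A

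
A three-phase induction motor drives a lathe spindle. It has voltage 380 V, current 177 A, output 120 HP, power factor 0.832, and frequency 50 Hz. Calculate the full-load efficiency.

92.4 %

P_out = 120 × 746 = 89520 W
P_in = √3·V_L·I_L·cosφ = 1.732 × 380 × 177 × 0.832 = 96923 W
η = P_out / P_in = 89520 / 96923 = 0.924 = 92.4%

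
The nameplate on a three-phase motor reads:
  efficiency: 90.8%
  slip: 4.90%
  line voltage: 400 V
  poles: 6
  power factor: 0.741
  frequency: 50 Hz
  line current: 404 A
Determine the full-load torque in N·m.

P_in = √3·V·I·cosφ = 1.732 × 400 × 404 × 0.741 = 207399 W
P_out = η·P_in = 0.908 × 207399 = 188318 W
n_s = 120×50/6 = 1000 rpm; n = 1000×(1−0.049) = 951 rpm
ω = 2π×951/60 = 99.59 rad/s
τ = P_out/ω = 188318/99.59 = 1890 N·m

1890 N·m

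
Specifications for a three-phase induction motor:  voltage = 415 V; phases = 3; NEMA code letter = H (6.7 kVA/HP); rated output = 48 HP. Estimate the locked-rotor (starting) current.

S_LR = 6.7 × 48 = 321.6 kVA
I_LR = S_LR/(√3·V_L) = 321600/(1.732×415) = 447 A

447 A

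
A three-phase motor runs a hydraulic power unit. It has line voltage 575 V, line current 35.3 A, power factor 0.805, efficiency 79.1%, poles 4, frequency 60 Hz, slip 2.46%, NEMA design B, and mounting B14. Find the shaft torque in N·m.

122 N·m

P_in = √3·V·I·cosφ = 1.732 × 575 × 35.3 × 0.805 = 28300 W
P_out = η·P_in = 0.791 × 28300 = 22385 W
n_s = 120×60/4 = 1800 rpm; n = 1800×(1−0.0246) = 1756 rpm
ω = 2π×1756/60 = 183.9 rad/s
τ = P_out/ω = 22385/183.9 = 122 N·m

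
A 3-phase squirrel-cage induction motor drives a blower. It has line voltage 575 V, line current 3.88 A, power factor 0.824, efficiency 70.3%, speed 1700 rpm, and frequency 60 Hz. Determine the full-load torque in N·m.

12.6 N·m

P_in = √3·V·I·cosφ = 1.732 × 575 × 3.88 × 0.824 = 3184 W
P_out = η·P_in = 0.703 × 3184 = 2238 W
n = 1700 rpm
ω = 2π×1700/60 = 178 rad/s
τ = P_out/ω = 2238/178 = 12.6 N·m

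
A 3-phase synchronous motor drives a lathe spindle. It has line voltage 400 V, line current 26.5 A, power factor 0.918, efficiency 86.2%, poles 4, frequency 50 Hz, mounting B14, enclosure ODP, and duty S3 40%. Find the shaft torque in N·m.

P_in = √3·V·I·cosφ = 1.732 × 400 × 26.5 × 0.918 = 16854 W
P_out = η·P_in = 0.862 × 16854 = 14528 W
n = n_s = 120×50/4 = 1500 rpm (synchronous)
ω = 2π×1500/60 = 157.1 rad/s
τ = P_out/ω = 14528/157.1 = 92.5 N·m

92.5 N·m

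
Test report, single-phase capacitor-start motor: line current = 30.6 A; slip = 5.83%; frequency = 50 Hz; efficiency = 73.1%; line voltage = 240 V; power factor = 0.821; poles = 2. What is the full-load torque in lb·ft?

11 lb·ft

P_in = V·I·cosφ = 240 × 30.6 × 0.821 = 6029 W
P_out = η·P_in = 0.731 × 6029 = 4407 W
n_s = 120×50/2 = 3000 rpm; n = 3000×(1−0.0583) = 2825 rpm
ω = 2π×2825/60 = 295.8 rad/s
τ = P_out/ω = 4407/295.8 = 14.9 N·m
In lb·ft: 14.9/1.356 = 11 lb·ft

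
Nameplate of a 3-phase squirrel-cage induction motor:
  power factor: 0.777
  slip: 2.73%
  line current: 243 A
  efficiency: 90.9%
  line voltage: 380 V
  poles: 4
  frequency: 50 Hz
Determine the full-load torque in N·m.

739 N·m

P_in = √3·V·I·cosφ = 1.732 × 380 × 243 × 0.777 = 124268 W
P_out = η·P_in = 0.909 × 124268 = 112960 W
n_s = 120×50/4 = 1500 rpm; n = 1500×(1−0.0273) = 1459 rpm
ω = 2π×1459/60 = 152.8 rad/s
τ = P_out/ω = 112960/152.8 = 739 N·m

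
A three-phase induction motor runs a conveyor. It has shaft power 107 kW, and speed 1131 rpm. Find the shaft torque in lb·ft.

666 lb·ft

ω = 2π × 1131/60 = 118.4 rad/s
τ = P/ω = 107000/118.4 = 903.7 N·m
In lb·ft: 903.7/1.356 = 666 lb·ft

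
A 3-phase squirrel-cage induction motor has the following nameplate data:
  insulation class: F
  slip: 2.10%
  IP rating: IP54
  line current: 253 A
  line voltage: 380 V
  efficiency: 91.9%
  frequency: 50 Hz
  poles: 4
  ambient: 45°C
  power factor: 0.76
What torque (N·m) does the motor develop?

756 N·m

P_in = √3·V·I·cosφ = 1.732 × 380 × 253 × 0.76 = 126551 W
P_out = η·P_in = 0.919 × 126551 = 116300 W
n_s = 120×50/4 = 1500 rpm; n = 1500×(1−0.021) = 1469 rpm
ω = 2π×1469/60 = 153.8 rad/s
τ = P_out/ω = 116300/153.8 = 756 N·m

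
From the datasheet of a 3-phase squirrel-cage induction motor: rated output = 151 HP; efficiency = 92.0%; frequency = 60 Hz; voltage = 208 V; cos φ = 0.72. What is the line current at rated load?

P_out = 151 × 746 = 112646 W
P_in = P_out / η = 112646 / 0.920 = 122441 W
I_L = P_in / (√3·V_L·cosφ) = 122441 / (1.732 × 208 × 0.72) = 472 A

472 A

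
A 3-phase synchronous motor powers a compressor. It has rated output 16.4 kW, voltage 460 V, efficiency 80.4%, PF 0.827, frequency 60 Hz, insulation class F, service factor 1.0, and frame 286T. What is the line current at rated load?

31 A

P_out = 16.4 kW = 16400 W
P_in = P_out / η = 16400 / 0.804 = 20398 W
I_L = P_in / (√3·V_L·cosφ) = 20398 / (1.732 × 460 × 0.827) = 31 A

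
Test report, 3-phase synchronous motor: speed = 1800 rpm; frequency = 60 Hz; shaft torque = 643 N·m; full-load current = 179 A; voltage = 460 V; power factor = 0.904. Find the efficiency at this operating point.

ω = 2π × 1800/60 = 188.5 rad/s; P_out = τω = 643 × 188.5 = 121206 W
P_in = √3·V_L·I_L·cosφ = 1.732 × 460 × 179 × 0.904 = 128922 W
η = P_out / P_in = 121206 / 128922 = 0.940 = 94.0%

94.0 %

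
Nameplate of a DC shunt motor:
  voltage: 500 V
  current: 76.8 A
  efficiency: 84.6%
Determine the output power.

32.5 kW

P_in = V·I = 500 × 76.8 = 38400 W
P_out = η·P_in = 0.846 × 38400 = 32486 W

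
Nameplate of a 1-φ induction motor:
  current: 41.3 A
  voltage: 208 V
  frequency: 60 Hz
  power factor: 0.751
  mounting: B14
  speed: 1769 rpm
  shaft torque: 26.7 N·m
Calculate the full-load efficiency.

ω = 2π × 1769/60 = 185.2 rad/s; P_out = τω = 26.7 × 185.2 = 4945 W
P_in = V·I·cosφ = 208 × 41.3 × 0.751 = 6451 W
η = P_out / P_in = 4945 / 6451 = 0.767 = 76.7%

76.7 %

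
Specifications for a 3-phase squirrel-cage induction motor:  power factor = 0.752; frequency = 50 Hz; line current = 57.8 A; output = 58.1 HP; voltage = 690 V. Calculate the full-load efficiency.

P_out = 58.1 × 746 = 43343 W
P_in = √3·V_L·I_L·cosφ = 1.732 × 690 × 57.8 × 0.752 = 51945 W
η = P_out / P_in = 43343 / 51945 = 0.834 = 83.4%

83.4 %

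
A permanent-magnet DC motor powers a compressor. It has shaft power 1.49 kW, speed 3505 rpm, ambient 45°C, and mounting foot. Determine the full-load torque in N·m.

ω = 2π × 3505/60 = 367 rad/s
τ = P/ω = 1490/367 = 4.06 N·m

4.06 N·m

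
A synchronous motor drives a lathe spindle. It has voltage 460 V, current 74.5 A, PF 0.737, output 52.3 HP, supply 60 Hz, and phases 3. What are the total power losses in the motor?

P_in = √3·V·I·cosφ = 1.732×460×74.5×0.737 = 43745 W
P_out = 52.3×746 = 39016 W
Losses = P_in − P_out = 43745 − 39016 = 4729 W

4730 W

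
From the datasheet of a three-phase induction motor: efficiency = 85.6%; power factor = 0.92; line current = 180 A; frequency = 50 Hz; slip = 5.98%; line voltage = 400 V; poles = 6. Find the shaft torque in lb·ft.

P_in = √3·V·I·cosφ = 1.732 × 400 × 180 × 0.92 = 114728 W
P_out = η·P_in = 0.856 × 114728 = 98207 W
n_s = 120×50/6 = 1000 rpm; n = 1000×(1−0.0598) = 940 rpm
ω = 2π×940/60 = 98.44 rad/s
τ = P_out/ω = 98207/98.44 = 997.6 N·m
In lb·ft: 997.6/1.356 = 736 lb·ft

736 lb·ft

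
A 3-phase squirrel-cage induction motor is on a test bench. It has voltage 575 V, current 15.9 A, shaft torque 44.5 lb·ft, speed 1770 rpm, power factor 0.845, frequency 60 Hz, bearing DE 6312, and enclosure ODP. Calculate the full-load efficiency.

83.6 %

τ = 44.5 lb·ft × 1.356 = 60.34 N·m
ω = 2π × 1770/60 = 185.4 rad/s; P_out = τω = 60.34 × 185.4 = 11187 W
P_in = √3·V_L·I_L·cosφ = 1.732 × 575 × 15.9 × 0.845 = 13380 W
η = P_out / P_in = 11187 / 13380 = 0.836 = 83.6%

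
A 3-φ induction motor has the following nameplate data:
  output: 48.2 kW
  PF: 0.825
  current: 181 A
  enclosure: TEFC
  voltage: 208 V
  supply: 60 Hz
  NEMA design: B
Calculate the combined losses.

P_in = √3·V·I·cosφ = 1.732×208×181×0.825 = 53795 W
P_out = 48200 W
Losses = P_in − P_out = 53795 − 48200 = 5595 W

5600 W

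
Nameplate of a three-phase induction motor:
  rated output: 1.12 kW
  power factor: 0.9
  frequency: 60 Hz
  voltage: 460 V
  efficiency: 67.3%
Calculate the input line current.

P_out = 1.12 kW = 1120 W
P_in = P_out / η = 1120 / 0.673 = 1664 W
I_L = P_in / (√3·V_L·cosφ) = 1664 / (1.732 × 460 × 0.9) = 2.32 A

2.32 A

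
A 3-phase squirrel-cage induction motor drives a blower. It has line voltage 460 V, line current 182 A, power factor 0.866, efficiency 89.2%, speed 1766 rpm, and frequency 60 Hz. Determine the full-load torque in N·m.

P_in = √3·V·I·cosφ = 1.732 × 460 × 182 × 0.866 = 125573 W
P_out = η·P_in = 0.892 × 125573 = 112011 W
n = 1766 rpm
ω = 2π×1766/60 = 184.9 rad/s
τ = P_out/ω = 112011/184.9 = 606 N·m

606 N·m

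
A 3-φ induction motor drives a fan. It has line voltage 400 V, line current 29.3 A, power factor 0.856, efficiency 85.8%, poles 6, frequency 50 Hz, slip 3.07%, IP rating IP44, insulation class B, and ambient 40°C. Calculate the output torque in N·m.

P_in = √3·V·I·cosφ = 1.732 × 400 × 29.3 × 0.856 = 17376 W
P_out = η·P_in = 0.858 × 17376 = 14909 W
n_s = 120×50/6 = 1000 rpm; n = 1000×(1−0.0307) = 969 rpm
ω = 2π×969/60 = 101.5 rad/s
τ = P_out/ω = 14909/101.5 = 147 N·m

147 N·m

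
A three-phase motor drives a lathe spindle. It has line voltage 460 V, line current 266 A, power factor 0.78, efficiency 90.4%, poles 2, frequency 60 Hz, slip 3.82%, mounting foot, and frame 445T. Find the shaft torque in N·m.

412 N·m

P_in = √3·V·I·cosφ = 1.732 × 460 × 266 × 0.78 = 165303 W
P_out = η·P_in = 0.904 × 165303 = 149434 W
n_s = 120×60/2 = 3600 rpm; n = 3600×(1−0.0382) = 3462 rpm
ω = 2π×3462/60 = 362.5 rad/s
τ = P_out/ω = 149434/362.5 = 412 N·m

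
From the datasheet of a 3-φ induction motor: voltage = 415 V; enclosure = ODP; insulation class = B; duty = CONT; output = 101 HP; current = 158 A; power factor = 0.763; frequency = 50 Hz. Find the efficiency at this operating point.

P_out = 101 × 746 = 75346 W
P_in = √3·V_L·I_L·cosφ = 1.732 × 415 × 158 × 0.763 = 86652 W
η = P_out / P_in = 75346 / 86652 = 0.870 = 87.0%

87.0 %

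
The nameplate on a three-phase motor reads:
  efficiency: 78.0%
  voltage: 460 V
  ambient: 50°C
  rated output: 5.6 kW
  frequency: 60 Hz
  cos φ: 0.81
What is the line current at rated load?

P_out = 5.6 kW = 5600 W
P_in = P_out / η = 5600 / 0.780 = 7179 W
I_L = P_in / (√3·V_L·cosφ) = 7179 / (1.732 × 460 × 0.81) = 11.1 A

11.1 A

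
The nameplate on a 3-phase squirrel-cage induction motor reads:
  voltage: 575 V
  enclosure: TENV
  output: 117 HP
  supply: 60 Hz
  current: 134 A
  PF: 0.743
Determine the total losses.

P_in = √3·V·I·cosφ = 1.732×575×134×0.743 = 99154 W
P_out = 117×746 = 87282 W
Losses = P_in − P_out = 99154 − 87282 = 11872 W

11.9 kW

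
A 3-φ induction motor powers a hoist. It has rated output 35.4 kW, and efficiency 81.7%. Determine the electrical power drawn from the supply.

P_out = 35400 W
P_in = P_out/η = 35400/0.817 = 43329 W = 43.3 kW

43.3 kW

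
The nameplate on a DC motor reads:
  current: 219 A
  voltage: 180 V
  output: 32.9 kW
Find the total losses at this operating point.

P_in = V·I = 180×219 = 39420 W
P_out = 32900 W
Losses = P_in − P_out = 39420 − 32900 = 6520 W

6.52 kW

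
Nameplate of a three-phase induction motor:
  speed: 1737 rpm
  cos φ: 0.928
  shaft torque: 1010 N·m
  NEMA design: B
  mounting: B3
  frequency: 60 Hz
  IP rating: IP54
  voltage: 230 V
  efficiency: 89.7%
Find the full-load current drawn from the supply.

554 A

ω = 2π×1737/60 = 181.9 rad/s; P_out = τω = 1010 × 181.9 = 183719 W
P_in = P_out / η = 183719 / 0.897 = 204815 W
I_L = P_in / (√3·V_L·cosφ) = 204815 / (1.732 × 230 × 0.928) = 554 A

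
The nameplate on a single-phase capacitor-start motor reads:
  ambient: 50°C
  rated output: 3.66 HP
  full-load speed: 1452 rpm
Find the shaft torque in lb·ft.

13.2 lb·ft

P_out = 3.66 × 746 = 2730 W
ω = 2π × 1452/60 = 152.1 rad/s
τ = P_out/ω = 2730/152.1 = 17.95 N·m
In lb·ft: 17.95/1.356 = 13.2 lb·ft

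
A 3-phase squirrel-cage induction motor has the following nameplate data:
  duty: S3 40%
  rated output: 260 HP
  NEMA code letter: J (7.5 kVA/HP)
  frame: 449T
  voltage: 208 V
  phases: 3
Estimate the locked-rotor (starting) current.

S_LR = 7.5 × 260 = 1950 kVA
I_LR = S_LR/(√3·V_L) = 1950000/(1.732×208) = 5410 A

5410 A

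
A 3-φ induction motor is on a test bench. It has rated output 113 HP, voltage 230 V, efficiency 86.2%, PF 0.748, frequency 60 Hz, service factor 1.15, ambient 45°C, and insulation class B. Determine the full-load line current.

P_out = 113 × 746 = 84298 W
P_in = P_out / η = 84298 / 0.862 = 97794 W
I_L = P_in / (√3·V_L·cosφ) = 97794 / (1.732 × 230 × 0.748) = 328 A

328 A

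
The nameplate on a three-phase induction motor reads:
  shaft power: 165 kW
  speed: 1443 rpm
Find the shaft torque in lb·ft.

805 lb·ft

ω = 2π × 1443/60 = 151.1 rad/s
τ = P/ω = 165000/151.1 = 1092 N·m
In lb·ft: 1092/1.356 = 805 lb·ft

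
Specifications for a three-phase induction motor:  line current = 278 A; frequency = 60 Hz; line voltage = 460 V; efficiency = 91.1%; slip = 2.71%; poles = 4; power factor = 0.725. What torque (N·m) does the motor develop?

P_in = √3·V·I·cosφ = 1.732 × 460 × 278 × 0.725 = 160579 W
P_out = η·P_in = 0.911 × 160579 = 146287 W
n_s = 120×60/4 = 1800 rpm; n = 1800×(1−0.0271) = 1751 rpm
ω = 2π×1751/60 = 183.4 rad/s
τ = P_out/ω = 146287/183.4 = 798 N·m

798 N·m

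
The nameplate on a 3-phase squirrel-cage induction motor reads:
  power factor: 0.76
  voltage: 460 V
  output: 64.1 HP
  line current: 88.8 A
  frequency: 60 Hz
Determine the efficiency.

88.9 %

P_out = 64.1 × 746 = 47819 W
P_in = √3·V_L·I_L·cosφ = 1.732 × 460 × 88.8 × 0.76 = 53769 W
η = P_out / P_in = 47819 / 53769 = 0.889 = 88.9%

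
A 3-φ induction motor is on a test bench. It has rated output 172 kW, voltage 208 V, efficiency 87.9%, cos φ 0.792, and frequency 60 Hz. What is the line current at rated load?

P_out = 172 kW = 172000 W
P_in = P_out / η = 172000 / 0.879 = 195677 W
I_L = P_in / (√3·V_L·cosφ) = 195677 / (1.732 × 208 × 0.792) = 686 A

686 A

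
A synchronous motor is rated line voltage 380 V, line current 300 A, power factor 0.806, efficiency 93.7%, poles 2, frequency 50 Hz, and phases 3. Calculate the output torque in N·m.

P_in = √3·V·I·cosφ = 1.732 × 380 × 300 × 0.806 = 159143 W
P_out = η·P_in = 0.937 × 159143 = 149117 W
n = n_s = 120×50/2 = 3000 rpm (synchronous)
ω = 2π×3000/60 = 314.2 rad/s
τ = P_out/ω = 149117/314.2 = 475 N·m

475 N·m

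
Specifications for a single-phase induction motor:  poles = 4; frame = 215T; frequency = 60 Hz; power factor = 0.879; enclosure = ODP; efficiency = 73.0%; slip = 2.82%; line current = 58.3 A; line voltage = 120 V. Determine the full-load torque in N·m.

24.5 N·m

P_in = V·I·cosφ = 120 × 58.3 × 0.879 = 6149 W
P_out = η·P_in = 0.73 × 6149 = 4489 W
n_s = 120×60/4 = 1800 rpm; n = 1800×(1−0.0282) = 1749 rpm
ω = 2π×1749/60 = 183.2 rad/s
τ = P_out/ω = 4489/183.2 = 24.5 N·m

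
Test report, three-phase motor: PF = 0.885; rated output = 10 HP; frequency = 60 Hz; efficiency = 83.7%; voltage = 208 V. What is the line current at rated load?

P_out = 10 × 746 = 7460 W
P_in = P_out / η = 7460 / 0.837 = 8913 W
I_L = P_in / (√3·V_L·cosφ) = 8913 / (1.732 × 208 × 0.885) = 28 A

28 A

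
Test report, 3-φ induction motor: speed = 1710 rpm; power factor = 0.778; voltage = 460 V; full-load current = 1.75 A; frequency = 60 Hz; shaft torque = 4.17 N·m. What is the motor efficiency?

68.8 %

ω = 2π × 1710/60 = 179.1 rad/s; P_out = τω = 4.17 × 179.1 = 747 W
P_in = √3·V_L·I_L·cosφ = 1.732 × 460 × 1.75 × 0.778 = 1085 W
η = P_out / P_in = 747 / 1085 = 0.688 = 68.8%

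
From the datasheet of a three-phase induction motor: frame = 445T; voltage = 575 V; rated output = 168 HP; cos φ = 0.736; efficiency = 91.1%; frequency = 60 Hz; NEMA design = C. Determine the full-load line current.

188 A

P_out = 168 × 746 = 125328 W
P_in = P_out / η = 125328 / 0.911 = 137572 W
I_L = P_in / (√3·V_L·cosφ) = 137572 / (1.732 × 575 × 0.736) = 188 A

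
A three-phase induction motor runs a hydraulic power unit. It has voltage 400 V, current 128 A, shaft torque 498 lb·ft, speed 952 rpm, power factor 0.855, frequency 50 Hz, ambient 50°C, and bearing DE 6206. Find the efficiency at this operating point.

88.8 %

τ = 498 lb·ft × 1.356 = 675.3 N·m
ω = 2π × 952/60 = 99.69 rad/s; P_out = τω = 675.3 × 99.69 = 67321 W
P_in = √3·V_L·I_L·cosφ = 1.732 × 400 × 128 × 0.855 = 75820 W
η = P_out / P_in = 67321 / 75820 = 0.888 = 88.8%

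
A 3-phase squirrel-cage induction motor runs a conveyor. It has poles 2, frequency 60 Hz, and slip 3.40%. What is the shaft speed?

3478 rpm

n_s = 120f/p = 120×60/2 = 3600 rpm
n = n_s(1 − s) = 3600 × (1 − 0.034) = 3478 rpm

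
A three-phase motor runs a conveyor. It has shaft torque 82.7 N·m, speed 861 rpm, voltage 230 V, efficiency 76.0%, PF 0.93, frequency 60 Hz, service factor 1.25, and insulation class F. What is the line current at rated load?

ω = 2π×861/60 = 90.16 rad/s; P_out = τω = 82.7 × 90.16 = 7456 W
P_in = P_out / η = 7456 / 0.760 = 9811 W
I_L = P_in / (√3·V_L·cosφ) = 9811 / (1.732 × 230 × 0.93) = 26.5 A

26.5 A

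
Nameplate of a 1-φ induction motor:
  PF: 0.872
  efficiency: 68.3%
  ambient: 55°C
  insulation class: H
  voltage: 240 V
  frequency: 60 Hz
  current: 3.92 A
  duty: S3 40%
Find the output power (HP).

0.751 HP

P_in = V·I·cosφ = 240 × 3.92 × 0.872 = 820 W
P_out = η·P_in = 0.683 × 820 = 560 W
= 560/746 = 0.751 HP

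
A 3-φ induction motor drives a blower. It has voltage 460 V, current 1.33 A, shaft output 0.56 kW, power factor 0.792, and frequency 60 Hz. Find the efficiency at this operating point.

66.7 %

P_out = 0.56 kW = 560 W
P_in = √3·V_L·I_L·cosφ = 1.732 × 460 × 1.33 × 0.792 = 839 W
η = P_out / P_in = 560 / 839 = 0.667 = 66.7%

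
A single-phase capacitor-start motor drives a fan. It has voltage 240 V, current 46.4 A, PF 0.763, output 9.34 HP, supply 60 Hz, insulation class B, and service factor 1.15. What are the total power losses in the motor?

P_in = V·I·cosφ = 240×46.4×0.763 = 8497 W
P_out = 9.34×746 = 6968 W
Losses = P_in − P_out = 8497 − 6968 = 1529 W

1.53 kW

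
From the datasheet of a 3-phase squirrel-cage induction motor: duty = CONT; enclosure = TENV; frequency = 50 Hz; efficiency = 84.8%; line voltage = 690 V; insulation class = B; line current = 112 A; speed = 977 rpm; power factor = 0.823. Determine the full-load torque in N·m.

P_in = √3·V·I·cosφ = 1.732 × 690 × 112 × 0.823 = 110158 W
P_out = η·P_in = 0.848 × 110158 = 93414 W
n = 977 rpm
ω = 2π×977/60 = 102.3 rad/s
τ = P_out/ω = 93414/102.3 = 913 N·m

913 N·m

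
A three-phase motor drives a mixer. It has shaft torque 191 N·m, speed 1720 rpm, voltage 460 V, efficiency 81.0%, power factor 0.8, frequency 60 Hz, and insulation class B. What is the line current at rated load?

ω = 2π×1720/60 = 180.1 rad/s; P_out = τω = 191 × 180.1 = 34399 W
P_in = P_out / η = 34399 / 0.810 = 42468 W
I_L = P_in / (√3·V_L·cosφ) = 42468 / (1.732 × 460 × 0.8) = 66.6 A

66.6 A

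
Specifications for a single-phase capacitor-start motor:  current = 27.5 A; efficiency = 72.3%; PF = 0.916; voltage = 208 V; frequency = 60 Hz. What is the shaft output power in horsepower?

5.08 HP

P_in = V·I·cosφ = 208 × 27.5 × 0.916 = 5240 W
P_out = η·P_in = 0.723 × 5240 = 3789 W
= 3789/746 = 5.08 HP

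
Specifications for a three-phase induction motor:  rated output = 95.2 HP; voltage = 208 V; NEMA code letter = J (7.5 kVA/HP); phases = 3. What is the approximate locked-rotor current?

1980 A

S_LR = 7.5 × 95.2 = 714 kVA
I_LR = S_LR/(√3·V_L) = 714000/(1.732×208) = 1980 A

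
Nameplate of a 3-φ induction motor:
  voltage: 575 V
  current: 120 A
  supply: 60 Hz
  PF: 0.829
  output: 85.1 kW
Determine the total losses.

P_in = √3·V·I·cosφ = 1.732×575×120×0.829 = 99072 W
P_out = 85100 W
Losses = P_in − P_out = 99072 − 85100 = 13972 W

14 kW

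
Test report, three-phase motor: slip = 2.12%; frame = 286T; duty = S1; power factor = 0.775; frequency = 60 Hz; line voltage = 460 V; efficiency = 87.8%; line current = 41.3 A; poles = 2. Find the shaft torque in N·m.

P_in = √3·V·I·cosφ = 1.732 × 460 × 41.3 × 0.775 = 25501 W
P_out = η·P_in = 0.878 × 25501 = 22390 W
n_s = 120×60/2 = 3600 rpm; n = 3600×(1−0.0212) = 3524 rpm
ω = 2π×3524/60 = 369 rad/s
τ = P_out/ω = 22390/369 = 60.7 N·m

60.7 N·m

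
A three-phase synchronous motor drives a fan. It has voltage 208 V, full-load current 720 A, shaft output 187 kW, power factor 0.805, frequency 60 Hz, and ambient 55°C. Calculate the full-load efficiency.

P_out = 187 kW = 187000 W
P_in = √3·V_L·I_L·cosφ = 1.732 × 208 × 720 × 0.805 = 208804 W
η = P_out / P_in = 187000 / 208804 = 0.896 = 89.6%

89.6 %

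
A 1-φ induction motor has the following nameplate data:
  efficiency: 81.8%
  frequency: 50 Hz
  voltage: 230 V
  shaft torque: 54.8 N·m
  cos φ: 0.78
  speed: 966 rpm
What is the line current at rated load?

ω = 2π×966/60 = 101.2 rad/s; P_out = τω = 54.8 × 101.2 = 5546 W
P_in = P_out / η = 5546 / 0.818 = 6780 W
I = P_in / (V·cosφ) = 6780 / (230 × 0.78) = 37.8 A

37.8 A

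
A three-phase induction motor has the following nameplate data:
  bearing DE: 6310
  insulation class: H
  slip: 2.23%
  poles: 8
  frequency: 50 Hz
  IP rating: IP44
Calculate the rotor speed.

n_s = 120f/p = 120×50/8 = 750 rpm
n = n_s(1 − s) = 750 × (1 − 0.0223) = 733 rpm

733 rpm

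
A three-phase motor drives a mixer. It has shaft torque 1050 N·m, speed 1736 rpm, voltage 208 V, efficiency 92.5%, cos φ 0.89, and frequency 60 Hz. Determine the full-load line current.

644 A

ω = 2π×1736/60 = 181.8 rad/s; P_out = τω = 1050 × 181.8 = 190890 W
P_in = P_out / η = 190890 / 0.925 = 206368 W
I_L = P_in / (√3·V_L·cosφ) = 206368 / (1.732 × 208 × 0.89) = 644 A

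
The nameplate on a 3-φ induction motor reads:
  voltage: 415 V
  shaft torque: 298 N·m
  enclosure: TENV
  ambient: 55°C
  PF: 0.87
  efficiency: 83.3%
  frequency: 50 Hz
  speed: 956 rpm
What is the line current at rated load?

57.3 A

ω = 2π×956/60 = 100.1 rad/s; P_out = τω = 298 × 100.1 = 29830 W
P_in = P_out / η = 29830 / 0.833 = 35810 W
I_L = P_in / (√3·V_L·cosφ) = 35810 / (1.732 × 415 × 0.87) = 57.3 A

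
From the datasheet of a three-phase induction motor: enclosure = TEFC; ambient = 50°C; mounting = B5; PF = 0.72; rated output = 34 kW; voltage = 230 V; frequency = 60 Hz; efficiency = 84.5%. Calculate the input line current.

P_out = 34 kW = 34000 W
P_in = P_out / η = 34000 / 0.845 = 40237 W
I_L = P_in / (√3·V_L·cosφ) = 40237 / (1.732 × 230 × 0.72) = 140 A

140 A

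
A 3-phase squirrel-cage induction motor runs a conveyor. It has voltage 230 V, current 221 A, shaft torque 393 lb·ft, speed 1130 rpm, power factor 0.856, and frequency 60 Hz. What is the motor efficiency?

83.7 %

τ = 393 lb·ft × 1.356 = 532.9 N·m
ω = 2π × 1130/60 = 118.3 rad/s; P_out = τω = 532.9 × 118.3 = 63042 W
P_in = √3·V_L·I_L·cosφ = 1.732 × 230 × 221 × 0.856 = 75360 W
η = P_out / P_in = 63042 / 75360 = 0.837 = 83.7%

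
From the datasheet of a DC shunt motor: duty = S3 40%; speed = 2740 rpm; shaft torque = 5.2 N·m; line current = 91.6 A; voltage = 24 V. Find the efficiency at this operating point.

ω = 2π × 2740/60 = 286.9 rad/s; P_out = τω = 5.2 × 286.9 = 1492 W
P_in = V·I = 24 × 91.6 = 2198 W
η = P_out / P_in = 1492 / 2198 = 0.679 = 67.9%

67.9 %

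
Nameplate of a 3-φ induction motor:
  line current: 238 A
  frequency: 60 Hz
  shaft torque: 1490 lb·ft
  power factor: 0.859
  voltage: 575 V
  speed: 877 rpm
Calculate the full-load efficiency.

τ = 1490 lb·ft × 1.356 = 2020 N·m
ω = 2π × 877/60 = 91.84 rad/s; P_out = τω = 2020 × 91.84 = 185517 W
P_in = √3·V_L·I_L·cosφ = 1.732 × 575 × 238 × 0.859 = 203604 W
η = P_out / P_in = 185517 / 203604 = 0.911 = 91.1%

91.1 %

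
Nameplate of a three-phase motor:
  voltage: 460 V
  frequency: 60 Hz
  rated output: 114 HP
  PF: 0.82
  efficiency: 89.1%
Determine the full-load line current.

P_out = 114 × 746 = 85044 W
P_in = P_out / η = 85044 / 0.891 = 95448 W
I_L = P_in / (√3·V_L·cosφ) = 95448 / (1.732 × 460 × 0.82) = 146 A

146 A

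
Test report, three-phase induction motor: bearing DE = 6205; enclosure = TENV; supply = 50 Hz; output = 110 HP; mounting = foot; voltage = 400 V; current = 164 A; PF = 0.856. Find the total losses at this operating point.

P_in = √3·V·I·cosφ = 1.732×400×164×0.856 = 97258 W
P_out = 110×746 = 82060 W
Losses = P_in − P_out = 97258 − 82060 = 15198 W

15.2 kW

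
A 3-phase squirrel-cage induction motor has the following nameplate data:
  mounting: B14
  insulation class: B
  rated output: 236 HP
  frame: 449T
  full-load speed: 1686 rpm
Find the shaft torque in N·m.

P_out = 236 × 746 = 176056 W
ω = 2π × 1686/60 = 176.6 rad/s
τ = P_out/ω = 176056/176.6 = 997 N·m

997 N·m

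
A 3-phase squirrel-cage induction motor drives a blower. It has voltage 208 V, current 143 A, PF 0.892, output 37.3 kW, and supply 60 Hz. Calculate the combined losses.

8.65 kW

P_in = √3·V·I·cosφ = 1.732×208×143×0.892 = 45953 W
P_out = 37300 W
Losses = P_in − P_out = 45953 − 37300 = 8653 W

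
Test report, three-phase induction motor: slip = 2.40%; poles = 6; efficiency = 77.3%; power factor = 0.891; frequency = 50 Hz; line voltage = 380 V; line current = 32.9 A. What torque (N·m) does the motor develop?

146 N·m

P_in = √3·V·I·cosφ = 1.732 × 380 × 32.9 × 0.891 = 19293 W
P_out = η·P_in = 0.773 × 19293 = 14913 W
n_s = 120×50/6 = 1000 rpm; n = 1000×(1−0.024) = 976 rpm
ω = 2π×976/60 = 102.2 rad/s
τ = P_out/ω = 14913/102.2 = 146 N·m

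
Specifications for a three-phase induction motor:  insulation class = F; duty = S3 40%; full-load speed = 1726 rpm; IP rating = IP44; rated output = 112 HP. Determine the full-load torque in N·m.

P_out = 112 × 746 = 83552 W
ω = 2π × 1726/60 = 180.7 rad/s
τ = P_out/ω = 83552/180.7 = 462 N·m

462 N·m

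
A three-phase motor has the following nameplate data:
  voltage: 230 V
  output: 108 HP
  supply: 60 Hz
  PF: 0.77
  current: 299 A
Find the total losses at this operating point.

11100 W

P_in = √3·V·I·cosφ = 1.732×230×299×0.77 = 91714 W
P_out = 108×746 = 80568 W
Losses = P_in − P_out = 91714 − 80568 = 11146 W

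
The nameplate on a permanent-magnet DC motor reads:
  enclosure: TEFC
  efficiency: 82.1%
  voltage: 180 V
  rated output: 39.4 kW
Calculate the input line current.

267 A

P_out = 39.4 kW = 39400 W
P_in = P_out / η = 39400 / 0.821 = 47990 W
I = P_in / V = 47990 / 180 = 267 A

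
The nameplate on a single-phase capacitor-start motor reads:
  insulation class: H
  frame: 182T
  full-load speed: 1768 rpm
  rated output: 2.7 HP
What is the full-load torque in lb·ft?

8.02 lb·ft

P_out = 2.7 × 746 = 2014 W
ω = 2π × 1768/60 = 185.1 rad/s
τ = P_out/ω = 2014/185.1 = 10.88 N·m
In lb·ft: 10.88/1.356 = 8.02 lb·ft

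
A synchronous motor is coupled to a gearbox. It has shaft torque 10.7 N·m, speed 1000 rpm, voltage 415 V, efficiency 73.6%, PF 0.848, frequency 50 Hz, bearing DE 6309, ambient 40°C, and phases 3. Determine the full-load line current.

ω = 2π×1000/60 = 104.7 rad/s; P_out = τω = 10.7 × 104.7 = 1120 W
P_in = P_out / η = 1120 / 0.736 = 1522 W
I_L = P_in / (√3·V_L·cosφ) = 1522 / (1.732 × 415 × 0.848) = 2.5 A

2.5 A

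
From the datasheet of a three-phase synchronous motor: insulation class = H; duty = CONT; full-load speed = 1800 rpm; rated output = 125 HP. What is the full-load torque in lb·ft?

365 lb·ft

P_out = 125 × 746 = 93250 W
ω = 2π × 1800/60 = 188.5 rad/s
τ = P_out/ω = 93250/188.5 = 494.7 N·m
In lb·ft: 494.7/1.356 = 365 lb·ft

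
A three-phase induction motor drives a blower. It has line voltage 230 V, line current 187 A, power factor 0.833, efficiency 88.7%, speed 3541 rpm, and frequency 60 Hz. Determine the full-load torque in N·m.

P_in = √3·V·I·cosφ = 1.732 × 230 × 187 × 0.833 = 62053 W
P_out = η·P_in = 0.887 × 62053 = 55041 W
n = 3541 rpm
ω = 2π×3541/60 = 370.8 rad/s
τ = P_out/ω = 55041/370.8 = 148 N·m

148 N·m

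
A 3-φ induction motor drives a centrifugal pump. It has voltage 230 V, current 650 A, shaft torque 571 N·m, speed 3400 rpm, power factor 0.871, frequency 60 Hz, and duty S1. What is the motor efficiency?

ω = 2π × 3400/60 = 356 rad/s; P_out = τω = 571 × 356 = 203276 W
P_in = √3·V_L·I_L·cosφ = 1.732 × 230 × 650 × 0.871 = 225532 W
η = P_out / P_in = 203276 / 225532 = 0.901 = 90.1%

90.1 %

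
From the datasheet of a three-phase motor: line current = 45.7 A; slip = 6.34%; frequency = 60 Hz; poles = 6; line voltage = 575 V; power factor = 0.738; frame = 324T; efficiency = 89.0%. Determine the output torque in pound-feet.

P_in = √3·V·I·cosφ = 1.732 × 575 × 45.7 × 0.738 = 33588 W
P_out = η·P_in = 0.89 × 33588 = 29893 W
n_s = 120×60/6 = 1200 rpm; n = 1200×(1−0.0634) = 1124 rpm
ω = 2π×1124/60 = 117.7 rad/s
τ = P_out/ω = 29893/117.7 = 254 N·m
In lb·ft: 254/1.356 = 187 lb·ft

187 lb·ft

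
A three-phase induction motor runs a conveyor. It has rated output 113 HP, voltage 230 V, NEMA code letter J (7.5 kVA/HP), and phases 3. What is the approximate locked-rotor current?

S_LR = 7.5 × 113 = 847.5 kVA
I_LR = S_LR/(√3·V_L) = 847500/(1.732×230) = 2130 A

2130 A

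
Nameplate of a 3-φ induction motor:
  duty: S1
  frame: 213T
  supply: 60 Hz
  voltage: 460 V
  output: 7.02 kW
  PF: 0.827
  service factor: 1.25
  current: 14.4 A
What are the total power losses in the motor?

2470 W

P_in = √3·V·I·cosφ = 1.732×460×14.4×0.827 = 9488 W
P_out = 7020 W
Losses = P_in − P_out = 9488 − 7020 = 2468 W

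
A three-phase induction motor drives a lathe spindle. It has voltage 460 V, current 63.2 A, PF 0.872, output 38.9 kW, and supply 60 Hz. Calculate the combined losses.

5010 W

P_in = √3·V·I·cosφ = 1.732×460×63.2×0.872 = 43908 W
P_out = 38900 W
Losses = P_in − P_out = 43908 − 38900 = 5008 W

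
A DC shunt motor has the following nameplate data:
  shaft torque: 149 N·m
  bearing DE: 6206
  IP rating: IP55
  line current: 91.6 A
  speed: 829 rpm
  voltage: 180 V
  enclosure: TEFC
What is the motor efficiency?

78.5 %

ω = 2π × 829/60 = 86.81 rad/s; P_out = τω = 149 × 86.81 = 12935 W
P_in = V·I = 180 × 91.6 = 16488 W
η = P_out / P_in = 12935 / 16488 = 0.785 = 78.5%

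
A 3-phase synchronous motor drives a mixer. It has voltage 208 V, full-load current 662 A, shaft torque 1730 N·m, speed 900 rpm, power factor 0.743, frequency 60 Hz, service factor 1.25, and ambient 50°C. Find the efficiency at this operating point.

92.0 %

ω = 2π × 900/60 = 94.25 rad/s; P_out = τω = 1730 × 94.25 = 163053 W
P_in = √3·V_L·I_L·cosφ = 1.732 × 208 × 662 × 0.743 = 177198 W
η = P_out / P_in = 163053 / 177198 = 0.920 = 92.0%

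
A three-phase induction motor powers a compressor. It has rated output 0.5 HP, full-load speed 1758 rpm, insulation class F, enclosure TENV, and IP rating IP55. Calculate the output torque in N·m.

2.03 N·m

P_out = 0.5 × 746 = 373 W
ω = 2π × 1758/60 = 184.1 rad/s
τ = P_out/ω = 373/184.1 = 2.03 N·m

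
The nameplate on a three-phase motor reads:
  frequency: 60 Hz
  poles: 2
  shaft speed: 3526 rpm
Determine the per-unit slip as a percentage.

2.06 %

n_s = 120f/p = 120×60/2 = 3600 rpm
s = (n_s − n)/n_s = (3600 − 3526)/3600 = 0.0206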